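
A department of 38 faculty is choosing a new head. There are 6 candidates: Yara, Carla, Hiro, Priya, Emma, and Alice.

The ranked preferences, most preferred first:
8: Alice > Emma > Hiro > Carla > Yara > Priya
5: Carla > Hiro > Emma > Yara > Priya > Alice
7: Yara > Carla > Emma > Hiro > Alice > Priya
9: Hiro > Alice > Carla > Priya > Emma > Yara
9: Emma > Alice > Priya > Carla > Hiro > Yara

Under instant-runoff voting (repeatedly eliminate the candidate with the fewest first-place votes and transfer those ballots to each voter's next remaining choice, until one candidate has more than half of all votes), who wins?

Emma

Round 1: Yara 7, Carla 5, Hiro 9, Priya 0, Emma 9, Alice 8. Priya eliminated.
Round 2: Yara 7, Carla 5, Hiro 9, Emma 9, Alice 8. Carla eliminated.
Round 3: Yara 7, Hiro 14, Emma 9, Alice 8. Yara eliminated.
Round 4: Hiro 14, Emma 16, Alice 8. Alice eliminated.
Round 5: Hiro 14, Emma 24. Emma has a majority (≥20).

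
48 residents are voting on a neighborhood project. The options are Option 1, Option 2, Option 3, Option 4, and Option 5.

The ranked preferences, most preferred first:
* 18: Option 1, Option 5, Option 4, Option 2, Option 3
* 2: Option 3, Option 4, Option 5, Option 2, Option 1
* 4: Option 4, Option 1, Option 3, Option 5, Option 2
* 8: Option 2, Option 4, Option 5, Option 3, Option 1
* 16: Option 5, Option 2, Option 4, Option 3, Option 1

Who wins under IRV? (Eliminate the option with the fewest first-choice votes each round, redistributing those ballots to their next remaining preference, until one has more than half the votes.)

Round 1: Option 1 18, Option 2 8, Option 3 2, Option 4 4, Option 5 16. Option 3 eliminated.
Round 2: Option 1 18, Option 2 8, Option 4 6, Option 5 16. Option 4 eliminated.
Round 3: Option 1 22, Option 2 8, Option 5 18. Option 2 eliminated.
Round 4: Option 1 22, Option 5 26. Option 5 has a majority (≥25).

Option 5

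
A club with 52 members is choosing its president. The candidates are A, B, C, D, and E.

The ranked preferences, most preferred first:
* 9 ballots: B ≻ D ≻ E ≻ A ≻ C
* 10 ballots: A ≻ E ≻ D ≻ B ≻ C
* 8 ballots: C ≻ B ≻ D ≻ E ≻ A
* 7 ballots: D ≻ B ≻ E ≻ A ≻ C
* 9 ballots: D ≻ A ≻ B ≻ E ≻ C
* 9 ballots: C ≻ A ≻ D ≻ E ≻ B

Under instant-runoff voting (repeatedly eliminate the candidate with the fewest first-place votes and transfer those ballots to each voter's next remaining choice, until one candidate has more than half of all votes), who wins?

Round 1: A 10, B 9, C 17, D 16, E 0. E eliminated.
Round 2: A 10, B 9, C 17, D 16. B eliminated.
Round 3: A 10, C 17, D 25. A eliminated.
Round 4: C 17, D 35. D has a majority (≥27).

D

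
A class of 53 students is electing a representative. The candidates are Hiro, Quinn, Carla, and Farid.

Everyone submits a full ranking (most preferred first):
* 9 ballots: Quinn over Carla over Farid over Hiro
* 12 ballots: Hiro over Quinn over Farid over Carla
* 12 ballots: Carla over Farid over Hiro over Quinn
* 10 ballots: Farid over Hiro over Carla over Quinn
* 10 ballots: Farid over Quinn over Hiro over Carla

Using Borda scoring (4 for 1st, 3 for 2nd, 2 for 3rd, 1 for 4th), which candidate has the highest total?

Hiro: 9×1 + 12×4 + 12×2 + 10×3 + 10×2 = 131
Quinn: 9×4 + 12×3 + 12×1 + 10×1 + 10×3 = 124
Carla: 9×3 + 12×1 + 12×4 + 10×2 + 10×1 = 117
Farid: 9×2 + 12×2 + 12×3 + 10×4 + 10×4 = 158

Farid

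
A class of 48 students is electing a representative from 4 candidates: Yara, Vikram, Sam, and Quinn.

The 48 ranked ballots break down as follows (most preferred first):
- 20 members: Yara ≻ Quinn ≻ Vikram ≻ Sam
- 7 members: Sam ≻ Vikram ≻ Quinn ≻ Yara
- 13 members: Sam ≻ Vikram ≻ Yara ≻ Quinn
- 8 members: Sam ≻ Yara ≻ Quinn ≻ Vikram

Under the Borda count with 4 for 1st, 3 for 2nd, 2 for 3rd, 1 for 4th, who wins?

Yara: 20×4 + 7×1 + 13×2 + 8×3 = 137
Vikram: 20×2 + 7×3 + 13×3 + 8×1 = 108
Sam: 20×1 + 7×4 + 13×4 + 8×4 = 132
Quinn: 20×3 + 7×2 + 13×1 + 8×2 = 103

Yara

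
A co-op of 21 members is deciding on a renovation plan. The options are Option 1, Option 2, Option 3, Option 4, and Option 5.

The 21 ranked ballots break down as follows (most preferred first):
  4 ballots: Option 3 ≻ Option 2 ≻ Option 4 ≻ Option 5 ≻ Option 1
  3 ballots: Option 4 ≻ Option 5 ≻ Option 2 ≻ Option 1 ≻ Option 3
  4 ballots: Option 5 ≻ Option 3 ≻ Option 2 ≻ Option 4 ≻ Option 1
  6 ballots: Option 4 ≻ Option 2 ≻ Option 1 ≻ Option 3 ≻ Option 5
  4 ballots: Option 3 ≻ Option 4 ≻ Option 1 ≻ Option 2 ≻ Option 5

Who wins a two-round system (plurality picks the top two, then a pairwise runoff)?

Option 3

Round 1 first-place votes: Option 1 0, Option 2 0, Option 3 8, Option 4 9, Option 5 4. Option 4 and Option 3 advance.
Runoff: Option 4 is ranked above Option 3 on 9 ballots, Option 3 above Option 4 on 12.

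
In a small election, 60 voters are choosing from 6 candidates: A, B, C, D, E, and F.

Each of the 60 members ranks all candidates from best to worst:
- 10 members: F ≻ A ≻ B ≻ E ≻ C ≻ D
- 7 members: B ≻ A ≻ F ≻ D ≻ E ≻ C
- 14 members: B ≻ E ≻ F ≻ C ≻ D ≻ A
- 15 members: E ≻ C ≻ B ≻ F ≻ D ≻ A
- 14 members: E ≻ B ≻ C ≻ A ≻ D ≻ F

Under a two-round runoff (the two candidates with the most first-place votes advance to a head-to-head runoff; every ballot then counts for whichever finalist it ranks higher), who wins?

B

Round 1 first-place votes: A 0, B 21, C 0, D 0, E 29, F 10. E and B advance.
Runoff: E is ranked above B on 29 ballots, B above E on 31.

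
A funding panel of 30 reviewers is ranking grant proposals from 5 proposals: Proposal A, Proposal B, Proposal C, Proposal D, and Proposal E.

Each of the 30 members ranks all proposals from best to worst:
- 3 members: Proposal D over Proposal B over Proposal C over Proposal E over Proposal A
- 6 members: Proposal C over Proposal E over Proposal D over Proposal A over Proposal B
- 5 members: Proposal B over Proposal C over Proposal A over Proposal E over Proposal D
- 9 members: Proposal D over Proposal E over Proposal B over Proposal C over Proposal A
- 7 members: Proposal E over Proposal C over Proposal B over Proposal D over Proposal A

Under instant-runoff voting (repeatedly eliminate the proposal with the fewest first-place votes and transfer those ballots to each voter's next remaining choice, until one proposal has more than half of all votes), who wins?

Round 1: Proposal A 0, Proposal B 5, Proposal C 6, Proposal D 12, Proposal E 7. Proposal A eliminated.
Round 2: Proposal B 5, Proposal C 6, Proposal D 12, Proposal E 7. Proposal B eliminated.
Round 3: Proposal C 11, Proposal D 12, Proposal E 7. Proposal E eliminated.
Round 4: Proposal C 18, Proposal D 12. Proposal C has a majority (≥16).

Proposal C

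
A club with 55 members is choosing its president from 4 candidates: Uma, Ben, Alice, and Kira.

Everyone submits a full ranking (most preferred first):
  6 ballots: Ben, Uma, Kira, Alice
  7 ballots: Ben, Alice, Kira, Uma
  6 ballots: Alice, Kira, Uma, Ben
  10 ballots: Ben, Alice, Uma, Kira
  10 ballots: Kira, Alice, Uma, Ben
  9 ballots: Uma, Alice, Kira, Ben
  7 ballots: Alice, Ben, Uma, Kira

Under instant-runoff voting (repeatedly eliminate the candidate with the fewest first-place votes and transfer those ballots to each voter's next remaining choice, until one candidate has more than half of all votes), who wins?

Alice

Round 1: Uma 9, Ben 23, Alice 13, Kira 10. Uma eliminated.
Round 2: Ben 23, Alice 22, Kira 10. Kira eliminated.
Round 3: Ben 23, Alice 32. Alice has a majority (≥28).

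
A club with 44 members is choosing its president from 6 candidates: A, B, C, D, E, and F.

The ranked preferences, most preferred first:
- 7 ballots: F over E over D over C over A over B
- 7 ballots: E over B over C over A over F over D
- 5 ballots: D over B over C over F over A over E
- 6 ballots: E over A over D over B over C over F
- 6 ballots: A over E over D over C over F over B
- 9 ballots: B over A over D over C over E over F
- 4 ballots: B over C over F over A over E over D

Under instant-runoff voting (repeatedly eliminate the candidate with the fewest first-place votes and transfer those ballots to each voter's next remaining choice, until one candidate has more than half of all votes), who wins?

E

Round 1: A 6, B 13, C 0, D 5, E 13, F 7. C eliminated.
Round 2: A 6, B 13, D 5, E 13, F 7. D eliminated.
Round 3: A 6, B 18, E 13, F 7. A eliminated.
Round 4: B 18, E 19, F 7. F eliminated.
Round 5: B 18, E 26. E has a majority (≥23).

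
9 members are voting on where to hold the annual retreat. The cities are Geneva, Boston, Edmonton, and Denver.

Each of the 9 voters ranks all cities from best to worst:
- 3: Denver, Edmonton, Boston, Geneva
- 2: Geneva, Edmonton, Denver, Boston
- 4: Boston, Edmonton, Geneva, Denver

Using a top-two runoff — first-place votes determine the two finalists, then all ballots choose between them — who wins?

Denver

Round 1 first-place votes: Geneva 2, Boston 4, Edmonton 0, Denver 3. Boston and Denver advance.
Runoff: Boston is ranked above Denver on 4 ballots, Denver above Boston on 5.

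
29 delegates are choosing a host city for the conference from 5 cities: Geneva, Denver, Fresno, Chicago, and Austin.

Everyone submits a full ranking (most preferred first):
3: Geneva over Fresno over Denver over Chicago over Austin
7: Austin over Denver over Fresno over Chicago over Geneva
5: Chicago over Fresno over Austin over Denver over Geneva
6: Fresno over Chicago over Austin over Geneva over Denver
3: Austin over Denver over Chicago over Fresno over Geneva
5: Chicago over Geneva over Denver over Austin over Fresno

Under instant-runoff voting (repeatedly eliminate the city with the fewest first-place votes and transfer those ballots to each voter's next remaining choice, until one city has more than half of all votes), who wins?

Round 1: Geneva 3, Denver 0, Fresno 6, Chicago 10, Austin 10. Denver eliminated.
Round 2: Geneva 3, Fresno 6, Chicago 10, Austin 10. Geneva eliminated.
Round 3: Fresno 9, Chicago 10, Austin 10. Fresno eliminated.
Round 4: Chicago 19, Austin 10. Chicago has a majority (≥15).

Chicago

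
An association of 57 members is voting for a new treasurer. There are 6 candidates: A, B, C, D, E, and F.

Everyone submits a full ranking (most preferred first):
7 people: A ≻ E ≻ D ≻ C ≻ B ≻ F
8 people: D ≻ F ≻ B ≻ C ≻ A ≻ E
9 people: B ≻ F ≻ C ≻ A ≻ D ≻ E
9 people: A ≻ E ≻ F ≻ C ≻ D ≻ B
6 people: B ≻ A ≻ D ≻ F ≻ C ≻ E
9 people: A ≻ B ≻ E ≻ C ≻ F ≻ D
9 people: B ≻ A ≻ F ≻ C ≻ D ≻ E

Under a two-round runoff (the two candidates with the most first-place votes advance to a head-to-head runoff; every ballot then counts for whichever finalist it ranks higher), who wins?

Round 1 first-place votes: A 25, B 24, C 0, D 8, E 0, F 0. A and B advance.
Runoff: A is ranked above B on 25 ballots, B above A on 32.

B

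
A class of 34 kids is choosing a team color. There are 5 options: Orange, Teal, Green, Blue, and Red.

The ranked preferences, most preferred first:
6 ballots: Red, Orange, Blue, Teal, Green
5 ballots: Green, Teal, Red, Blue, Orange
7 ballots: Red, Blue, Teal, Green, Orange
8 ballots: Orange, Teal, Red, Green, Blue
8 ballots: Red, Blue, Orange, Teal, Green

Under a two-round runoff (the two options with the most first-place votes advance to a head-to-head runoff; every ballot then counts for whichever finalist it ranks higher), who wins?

Red

Round 1 first-place votes: Orange 8, Teal 0, Green 5, Blue 0, Red 21. Red and Orange advance.
Runoff: Red is ranked above Orange on 26 ballots, Orange above Red on 8.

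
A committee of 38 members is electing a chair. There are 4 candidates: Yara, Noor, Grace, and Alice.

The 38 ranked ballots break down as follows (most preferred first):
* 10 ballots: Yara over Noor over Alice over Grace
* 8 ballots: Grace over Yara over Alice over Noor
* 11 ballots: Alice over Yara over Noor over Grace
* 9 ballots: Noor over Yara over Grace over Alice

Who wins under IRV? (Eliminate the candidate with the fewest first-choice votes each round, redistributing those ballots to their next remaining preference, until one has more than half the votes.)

Round 1: Yara 10, Noor 9, Grace 8, Alice 11. Grace eliminated.
Round 2: Yara 18, Noor 9, Alice 11. Noor eliminated.
Round 3: Yara 27, Alice 11. Yara has a majority (≥20).

Yara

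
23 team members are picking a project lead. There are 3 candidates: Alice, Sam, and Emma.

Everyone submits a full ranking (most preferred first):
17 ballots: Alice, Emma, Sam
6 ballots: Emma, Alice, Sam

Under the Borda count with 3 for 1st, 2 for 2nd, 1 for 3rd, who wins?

Alice: 17×3 + 6×2 = 63
Sam: 17×1 + 6×1 = 23
Emma: 17×2 + 6×3 = 52

Alice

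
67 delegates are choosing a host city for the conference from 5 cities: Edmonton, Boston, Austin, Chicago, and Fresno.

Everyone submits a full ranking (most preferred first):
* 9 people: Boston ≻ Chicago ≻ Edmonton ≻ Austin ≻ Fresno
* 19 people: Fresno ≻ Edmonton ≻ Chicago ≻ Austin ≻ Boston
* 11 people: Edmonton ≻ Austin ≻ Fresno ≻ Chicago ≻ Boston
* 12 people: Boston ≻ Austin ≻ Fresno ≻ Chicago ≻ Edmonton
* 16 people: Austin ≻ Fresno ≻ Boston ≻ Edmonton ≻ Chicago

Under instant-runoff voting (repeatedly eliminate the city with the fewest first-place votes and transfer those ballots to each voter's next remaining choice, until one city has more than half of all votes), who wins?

Austin

Round 1: Edmonton 11, Boston 21, Austin 16, Chicago 0, Fresno 19. Chicago eliminated.
Round 2: Edmonton 11, Boston 21, Austin 16, Fresno 19. Edmonton eliminated.
Round 3: Boston 21, Austin 27, Fresno 19. Fresno eliminated.
Round 4: Boston 21, Austin 46. Austin has a majority (≥34).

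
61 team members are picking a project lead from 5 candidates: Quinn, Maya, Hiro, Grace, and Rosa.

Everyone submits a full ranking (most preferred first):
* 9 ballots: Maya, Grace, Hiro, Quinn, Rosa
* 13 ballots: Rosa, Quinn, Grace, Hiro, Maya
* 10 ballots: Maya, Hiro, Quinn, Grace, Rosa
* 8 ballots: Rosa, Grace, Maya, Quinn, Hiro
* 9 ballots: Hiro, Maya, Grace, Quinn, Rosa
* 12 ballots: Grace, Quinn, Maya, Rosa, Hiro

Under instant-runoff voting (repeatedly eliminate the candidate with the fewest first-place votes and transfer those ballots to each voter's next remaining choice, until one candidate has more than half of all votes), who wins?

Maya

Round 1: Quinn 0, Maya 19, Hiro 9, Grace 12, Rosa 21. Quinn eliminated.
Round 2: Maya 19, Hiro 9, Grace 12, Rosa 21. Hiro eliminated.
Round 3: Maya 28, Grace 12, Rosa 21. Grace eliminated.
Round 4: Maya 40, Rosa 21. Maya has a majority (≥31).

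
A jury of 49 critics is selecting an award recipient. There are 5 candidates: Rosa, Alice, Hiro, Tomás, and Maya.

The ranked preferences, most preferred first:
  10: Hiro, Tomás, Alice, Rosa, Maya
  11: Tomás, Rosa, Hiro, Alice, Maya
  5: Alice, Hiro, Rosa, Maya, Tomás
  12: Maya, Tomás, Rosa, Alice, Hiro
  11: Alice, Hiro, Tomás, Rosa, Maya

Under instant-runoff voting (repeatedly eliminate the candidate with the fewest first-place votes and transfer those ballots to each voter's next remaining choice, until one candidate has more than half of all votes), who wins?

Tomás

Round 1: Rosa 0, Alice 16, Hiro 10, Tomás 11, Maya 12. Rosa eliminated.
Round 2: Alice 16, Hiro 10, Tomás 11, Maya 12. Hiro eliminated.
Round 3: Alice 16, Tomás 21, Maya 12. Maya eliminated.
Round 4: Alice 16, Tomás 33. Tomás has a majority (≥25).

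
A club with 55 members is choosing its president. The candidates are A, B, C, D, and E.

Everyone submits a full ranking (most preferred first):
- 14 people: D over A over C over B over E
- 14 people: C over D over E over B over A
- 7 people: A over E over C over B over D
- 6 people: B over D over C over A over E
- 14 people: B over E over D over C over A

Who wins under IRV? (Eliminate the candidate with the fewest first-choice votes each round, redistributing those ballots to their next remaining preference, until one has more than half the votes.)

Round 1: A 7, B 20, C 14, D 14, E 0. E eliminated.
Round 2: A 7, B 20, C 14, D 14. A eliminated.
Round 3: B 20, C 21, D 14. D eliminated.
Round 4: B 20, C 35. C has a majority (≥28).

C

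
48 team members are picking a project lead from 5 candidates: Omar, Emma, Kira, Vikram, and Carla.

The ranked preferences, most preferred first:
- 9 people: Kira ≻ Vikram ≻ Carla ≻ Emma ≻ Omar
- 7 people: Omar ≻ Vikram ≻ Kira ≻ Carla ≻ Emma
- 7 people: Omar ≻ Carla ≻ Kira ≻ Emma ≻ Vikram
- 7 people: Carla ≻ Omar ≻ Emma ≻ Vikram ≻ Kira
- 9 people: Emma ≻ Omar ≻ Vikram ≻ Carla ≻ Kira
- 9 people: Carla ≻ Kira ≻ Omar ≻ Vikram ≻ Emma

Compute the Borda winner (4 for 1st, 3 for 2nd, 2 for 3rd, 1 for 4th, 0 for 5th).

Omar: 9×0 + 7×4 + 7×4 + 7×3 + 9×3 + 9×2 = 122
Emma: 9×1 + 7×0 + 7×1 + 7×2 + 9×4 + 9×0 = 66
Kira: 9×4 + 7×2 + 7×2 + 7×0 + 9×0 + 9×3 = 91
Vikram: 9×3 + 7×3 + 7×0 + 7×1 + 9×2 + 9×1 = 82
Carla: 9×2 + 7×1 + 7×3 + 7×4 + 9×1 + 9×4 = 119

Omar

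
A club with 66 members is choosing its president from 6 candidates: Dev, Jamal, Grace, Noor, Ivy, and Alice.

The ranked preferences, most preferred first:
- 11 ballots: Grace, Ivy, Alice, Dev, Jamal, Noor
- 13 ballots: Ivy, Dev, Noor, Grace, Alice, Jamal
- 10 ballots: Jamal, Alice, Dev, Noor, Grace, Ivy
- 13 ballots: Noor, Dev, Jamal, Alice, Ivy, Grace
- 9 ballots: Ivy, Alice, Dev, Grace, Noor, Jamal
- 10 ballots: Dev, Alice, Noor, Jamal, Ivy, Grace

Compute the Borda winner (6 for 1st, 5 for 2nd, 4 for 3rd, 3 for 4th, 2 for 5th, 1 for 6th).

Dev

Dev: 11×3 + 13×5 + 10×4 + 13×5 + 9×4 + 10×6 = 299
Jamal: 11×2 + 13×1 + 10×6 + 13×4 + 9×1 + 10×3 = 186
Grace: 11×6 + 13×3 + 10×2 + 13×1 + 9×3 + 10×1 = 175
Noor: 11×1 + 13×4 + 10×3 + 13×6 + 9×2 + 10×4 = 229
Ivy: 11×5 + 13×6 + 10×1 + 13×2 + 9×6 + 10×2 = 243
Alice: 11×4 + 13×2 + 10×5 + 13×3 + 9×5 + 10×5 = 254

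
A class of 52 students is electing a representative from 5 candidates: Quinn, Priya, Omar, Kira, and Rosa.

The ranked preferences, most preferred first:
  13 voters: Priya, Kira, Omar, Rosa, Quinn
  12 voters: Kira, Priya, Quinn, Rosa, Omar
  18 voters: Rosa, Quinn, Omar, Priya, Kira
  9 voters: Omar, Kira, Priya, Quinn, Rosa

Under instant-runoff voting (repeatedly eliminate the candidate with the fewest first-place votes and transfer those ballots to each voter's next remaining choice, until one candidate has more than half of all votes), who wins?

Kira

Round 1: Quinn 0, Priya 13, Omar 9, Kira 12, Rosa 18. Quinn eliminated.
Round 2: Priya 13, Omar 9, Kira 12, Rosa 18. Omar eliminated.
Round 3: Priya 13, Kira 21, Rosa 18. Priya eliminated.
Round 4: Kira 34, Rosa 18. Kira has a majority (≥27).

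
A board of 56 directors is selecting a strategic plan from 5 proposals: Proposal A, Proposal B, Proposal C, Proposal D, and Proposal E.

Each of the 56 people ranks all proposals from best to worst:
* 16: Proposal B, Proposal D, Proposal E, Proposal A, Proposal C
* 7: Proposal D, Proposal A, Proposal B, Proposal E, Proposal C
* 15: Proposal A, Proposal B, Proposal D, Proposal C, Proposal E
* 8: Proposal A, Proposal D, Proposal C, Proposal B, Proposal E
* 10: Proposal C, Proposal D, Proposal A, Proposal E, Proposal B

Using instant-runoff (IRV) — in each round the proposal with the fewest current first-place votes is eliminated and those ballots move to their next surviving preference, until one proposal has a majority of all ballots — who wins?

Proposal A

Round 1: Proposal A 23, Proposal B 16, Proposal C 10, Proposal D 7, Proposal E 0. Proposal E eliminated.
Round 2: Proposal A 23, Proposal B 16, Proposal C 10, Proposal D 7. Proposal D eliminated.
Round 3: Proposal A 30, Proposal B 16, Proposal C 10. Proposal A has a majority (≥29).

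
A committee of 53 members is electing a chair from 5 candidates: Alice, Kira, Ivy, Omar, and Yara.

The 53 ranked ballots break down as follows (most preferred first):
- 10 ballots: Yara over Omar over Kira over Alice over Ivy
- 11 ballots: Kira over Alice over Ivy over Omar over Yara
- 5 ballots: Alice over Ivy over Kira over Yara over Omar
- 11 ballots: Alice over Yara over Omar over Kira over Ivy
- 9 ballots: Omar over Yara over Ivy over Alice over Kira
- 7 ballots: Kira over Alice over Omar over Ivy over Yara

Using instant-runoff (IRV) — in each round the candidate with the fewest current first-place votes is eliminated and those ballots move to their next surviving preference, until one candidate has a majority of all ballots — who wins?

Round 1: Alice 16, Kira 18, Ivy 0, Omar 9, Yara 10. Ivy eliminated.
Round 2: Alice 16, Kira 18, Omar 9, Yara 10. Omar eliminated.
Round 3: Alice 16, Kira 18, Yara 19. Alice eliminated.
Round 4: Kira 23, Yara 30. Yara has a majority (≥27).

Yara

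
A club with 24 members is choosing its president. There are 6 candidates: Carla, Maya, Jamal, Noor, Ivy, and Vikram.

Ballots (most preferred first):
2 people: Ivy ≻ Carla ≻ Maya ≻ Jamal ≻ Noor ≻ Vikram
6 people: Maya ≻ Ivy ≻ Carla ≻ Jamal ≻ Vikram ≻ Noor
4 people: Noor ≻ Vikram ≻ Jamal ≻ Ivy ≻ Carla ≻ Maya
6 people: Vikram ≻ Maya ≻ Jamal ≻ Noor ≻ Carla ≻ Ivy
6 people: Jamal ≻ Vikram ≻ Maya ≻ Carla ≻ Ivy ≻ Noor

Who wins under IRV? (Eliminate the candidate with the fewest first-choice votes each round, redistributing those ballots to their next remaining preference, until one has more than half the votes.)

Round 1: Carla 0, Maya 6, Jamal 6, Noor 4, Ivy 2, Vikram 6. Carla eliminated.
Round 2: Maya 6, Jamal 6, Noor 4, Ivy 2, Vikram 6. Ivy eliminated.
Round 3: Maya 8, Jamal 6, Noor 4, Vikram 6. Noor eliminated.
Round 4: Maya 8, Jamal 6, Vikram 10. Jamal eliminated.
Round 5: Maya 8, Vikram 16. Vikram has a majority (≥13).

Vikram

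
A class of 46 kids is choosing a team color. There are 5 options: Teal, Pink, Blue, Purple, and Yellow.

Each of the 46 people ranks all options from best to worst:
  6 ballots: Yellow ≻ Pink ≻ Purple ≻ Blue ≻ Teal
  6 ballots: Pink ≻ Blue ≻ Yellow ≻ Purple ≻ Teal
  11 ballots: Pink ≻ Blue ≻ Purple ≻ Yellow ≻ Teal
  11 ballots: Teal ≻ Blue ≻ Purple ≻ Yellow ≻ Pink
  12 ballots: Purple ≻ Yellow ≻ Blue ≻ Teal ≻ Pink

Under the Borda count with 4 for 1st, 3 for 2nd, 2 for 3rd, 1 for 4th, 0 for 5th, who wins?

Teal: 6×0 + 6×0 + 11×0 + 11×4 + 12×1 = 56
Pink: 6×3 + 6×4 + 11×4 + 11×0 + 12×0 = 86
Blue: 6×1 + 6×3 + 11×3 + 11×3 + 12×2 = 114
Purple: 6×2 + 6×1 + 11×2 + 11×2 + 12×4 = 110
Yellow: 6×4 + 6×2 + 11×1 + 11×1 + 12×3 = 94

Blue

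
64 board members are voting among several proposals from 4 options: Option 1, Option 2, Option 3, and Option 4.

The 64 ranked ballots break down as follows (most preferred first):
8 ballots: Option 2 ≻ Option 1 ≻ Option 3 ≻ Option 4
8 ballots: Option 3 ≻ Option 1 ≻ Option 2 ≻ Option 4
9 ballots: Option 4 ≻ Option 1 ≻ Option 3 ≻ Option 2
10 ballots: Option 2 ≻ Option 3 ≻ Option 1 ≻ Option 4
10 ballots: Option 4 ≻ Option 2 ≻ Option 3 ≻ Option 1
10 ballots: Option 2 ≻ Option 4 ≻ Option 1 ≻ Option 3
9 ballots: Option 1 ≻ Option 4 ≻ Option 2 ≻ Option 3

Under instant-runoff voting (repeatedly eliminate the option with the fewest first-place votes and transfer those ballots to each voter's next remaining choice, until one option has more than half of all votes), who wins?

Round 1: Option 1 9, Option 2 28, Option 3 8, Option 4 19. Option 3 eliminated.
Round 2: Option 1 17, Option 2 28, Option 4 19. Option 1 eliminated.
Round 3: Option 2 36, Option 4 28. Option 2 has a majority (≥33).

Option 2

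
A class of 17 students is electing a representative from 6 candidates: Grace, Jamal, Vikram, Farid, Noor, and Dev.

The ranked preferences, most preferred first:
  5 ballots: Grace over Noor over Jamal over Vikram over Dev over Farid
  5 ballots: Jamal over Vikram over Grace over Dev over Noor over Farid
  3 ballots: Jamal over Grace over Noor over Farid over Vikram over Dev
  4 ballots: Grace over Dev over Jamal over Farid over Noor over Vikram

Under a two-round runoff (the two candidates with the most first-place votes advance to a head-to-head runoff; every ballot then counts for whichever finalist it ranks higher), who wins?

Grace

Round 1 first-place votes: Grace 9, Jamal 8, Vikram 0, Farid 0, Noor 0, Dev 0. Grace and Jamal advance.
Runoff: Grace is ranked above Jamal on 9 ballots, Jamal above Grace on 8.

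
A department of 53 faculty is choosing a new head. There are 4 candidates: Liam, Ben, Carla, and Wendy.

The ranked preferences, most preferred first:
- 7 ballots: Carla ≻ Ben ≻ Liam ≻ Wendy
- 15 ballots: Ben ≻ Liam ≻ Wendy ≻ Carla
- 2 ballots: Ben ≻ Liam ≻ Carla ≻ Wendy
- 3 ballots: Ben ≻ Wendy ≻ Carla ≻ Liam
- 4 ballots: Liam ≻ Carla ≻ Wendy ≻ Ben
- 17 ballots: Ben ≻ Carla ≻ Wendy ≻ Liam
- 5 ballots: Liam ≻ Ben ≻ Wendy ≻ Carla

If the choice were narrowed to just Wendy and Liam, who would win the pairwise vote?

Liam

Wendy is ranked above Liam on 20 ballots; Liam above Wendy on 33.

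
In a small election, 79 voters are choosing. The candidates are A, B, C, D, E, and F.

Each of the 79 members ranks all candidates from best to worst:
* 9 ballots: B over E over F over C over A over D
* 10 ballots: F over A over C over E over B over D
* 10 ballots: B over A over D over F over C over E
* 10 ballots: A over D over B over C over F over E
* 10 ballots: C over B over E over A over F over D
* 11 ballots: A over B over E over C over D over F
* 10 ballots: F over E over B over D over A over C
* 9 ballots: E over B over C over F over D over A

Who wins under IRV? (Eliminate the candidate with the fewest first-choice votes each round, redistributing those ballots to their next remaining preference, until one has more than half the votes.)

Round 1: A 21, B 19, C 10, D 0, E 9, F 20. D eliminated.
Round 2: A 21, B 19, C 10, E 9, F 20. E eliminated.
Round 3: A 21, B 28, C 10, F 20. C eliminated.
Round 4: A 21, B 38, F 20. F eliminated.
Round 5: A 31, B 48. B has a majority (≥40).

B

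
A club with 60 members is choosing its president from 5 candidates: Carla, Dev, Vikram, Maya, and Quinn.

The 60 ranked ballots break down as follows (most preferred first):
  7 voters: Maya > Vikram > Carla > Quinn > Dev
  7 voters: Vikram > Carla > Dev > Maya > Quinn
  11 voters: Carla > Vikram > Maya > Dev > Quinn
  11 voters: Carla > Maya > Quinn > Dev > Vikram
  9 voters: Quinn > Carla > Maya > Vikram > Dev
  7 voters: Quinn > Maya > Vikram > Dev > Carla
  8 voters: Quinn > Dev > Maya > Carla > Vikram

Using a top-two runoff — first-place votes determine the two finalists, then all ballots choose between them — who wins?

Round 1 first-place votes: Carla 22, Dev 0, Vikram 7, Maya 7, Quinn 24. Quinn and Carla advance.
Runoff: Quinn is ranked above Carla on 24 ballots, Carla above Quinn on 36.

Carla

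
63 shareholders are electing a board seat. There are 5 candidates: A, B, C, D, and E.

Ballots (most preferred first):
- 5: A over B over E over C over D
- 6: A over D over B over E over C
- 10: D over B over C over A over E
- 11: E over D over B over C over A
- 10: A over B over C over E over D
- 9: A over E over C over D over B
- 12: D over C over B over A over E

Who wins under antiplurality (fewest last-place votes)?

C

Last-place votes: A 11, B 9, C 6, D 15, E 22.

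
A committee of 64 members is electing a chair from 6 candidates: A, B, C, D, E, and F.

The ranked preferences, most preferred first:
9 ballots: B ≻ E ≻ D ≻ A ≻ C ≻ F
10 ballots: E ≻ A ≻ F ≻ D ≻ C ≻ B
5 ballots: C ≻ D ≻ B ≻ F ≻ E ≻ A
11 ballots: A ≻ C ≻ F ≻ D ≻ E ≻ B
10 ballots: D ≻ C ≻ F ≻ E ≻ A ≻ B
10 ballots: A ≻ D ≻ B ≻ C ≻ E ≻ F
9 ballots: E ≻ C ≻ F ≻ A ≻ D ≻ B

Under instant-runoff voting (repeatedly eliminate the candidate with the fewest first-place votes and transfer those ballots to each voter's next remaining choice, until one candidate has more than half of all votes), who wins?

Round 1: A 21, B 9, C 5, D 10, E 19, F 0. F eliminated.
Round 2: A 21, B 9, C 5, D 10, E 19. C eliminated.
Round 3: A 21, B 9, D 15, E 19. B eliminated.
Round 4: A 21, D 15, E 28. D eliminated.
Round 5: A 21, E 43. E has a majority (≥33).

E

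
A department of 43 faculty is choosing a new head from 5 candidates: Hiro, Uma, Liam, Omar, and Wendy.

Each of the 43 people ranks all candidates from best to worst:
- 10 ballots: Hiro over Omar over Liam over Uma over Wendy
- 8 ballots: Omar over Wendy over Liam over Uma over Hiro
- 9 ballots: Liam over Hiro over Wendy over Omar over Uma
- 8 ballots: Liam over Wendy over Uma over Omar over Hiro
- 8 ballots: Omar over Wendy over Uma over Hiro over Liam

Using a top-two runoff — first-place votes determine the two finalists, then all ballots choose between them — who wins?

Round 1 first-place votes: Hiro 10, Uma 0, Liam 17, Omar 16, Wendy 0. Liam and Omar advance.
Runoff: Liam is ranked above Omar on 17 ballots, Omar above Liam on 26.

Omar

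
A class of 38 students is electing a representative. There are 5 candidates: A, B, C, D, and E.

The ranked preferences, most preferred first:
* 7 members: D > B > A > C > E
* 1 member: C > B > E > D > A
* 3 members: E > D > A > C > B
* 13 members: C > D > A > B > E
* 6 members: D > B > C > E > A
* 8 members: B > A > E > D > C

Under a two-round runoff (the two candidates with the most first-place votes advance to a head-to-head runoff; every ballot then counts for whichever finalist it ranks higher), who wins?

D

Round 1 first-place votes: A 0, B 8, C 14, D 13, E 3. C and D advance.
Runoff: C is ranked above D on 14 ballots, D above C on 24.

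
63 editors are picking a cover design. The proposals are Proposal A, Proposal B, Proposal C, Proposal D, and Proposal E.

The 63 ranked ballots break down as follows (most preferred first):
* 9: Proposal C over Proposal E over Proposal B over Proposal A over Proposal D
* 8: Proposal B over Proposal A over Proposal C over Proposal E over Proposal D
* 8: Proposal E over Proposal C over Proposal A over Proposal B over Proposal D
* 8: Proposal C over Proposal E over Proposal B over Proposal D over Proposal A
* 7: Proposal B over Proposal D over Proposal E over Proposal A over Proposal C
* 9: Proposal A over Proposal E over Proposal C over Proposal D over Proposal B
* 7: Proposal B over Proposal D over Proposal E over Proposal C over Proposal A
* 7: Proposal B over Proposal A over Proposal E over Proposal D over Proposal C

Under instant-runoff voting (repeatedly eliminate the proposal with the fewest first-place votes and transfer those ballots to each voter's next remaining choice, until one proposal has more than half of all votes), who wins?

Proposal C

Round 1: Proposal A 9, Proposal B 29, Proposal C 17, Proposal D 0, Proposal E 8. Proposal D eliminated.
Round 2: Proposal A 9, Proposal B 29, Proposal C 17, Proposal E 8. Proposal E eliminated.
Round 3: Proposal A 9, Proposal B 29, Proposal C 25. Proposal A eliminated.
Round 4: Proposal B 29, Proposal C 34. Proposal C has a majority (≥32).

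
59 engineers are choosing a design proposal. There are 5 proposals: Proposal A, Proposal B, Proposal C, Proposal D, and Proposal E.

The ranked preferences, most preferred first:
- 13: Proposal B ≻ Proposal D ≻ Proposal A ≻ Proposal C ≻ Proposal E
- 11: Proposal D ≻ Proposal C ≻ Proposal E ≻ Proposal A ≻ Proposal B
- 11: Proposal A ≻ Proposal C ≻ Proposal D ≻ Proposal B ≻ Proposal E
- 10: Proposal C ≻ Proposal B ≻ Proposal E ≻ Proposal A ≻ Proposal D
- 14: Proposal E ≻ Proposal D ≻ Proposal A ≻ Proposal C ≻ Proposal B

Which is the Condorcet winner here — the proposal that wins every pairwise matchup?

Proposal D vs Proposal A: 38–21
Proposal D vs Proposal B: 36–23
Proposal D vs Proposal C: 38–21
Proposal D vs Proposal E: 35–24
Proposal D beats every other proposal.

Proposal D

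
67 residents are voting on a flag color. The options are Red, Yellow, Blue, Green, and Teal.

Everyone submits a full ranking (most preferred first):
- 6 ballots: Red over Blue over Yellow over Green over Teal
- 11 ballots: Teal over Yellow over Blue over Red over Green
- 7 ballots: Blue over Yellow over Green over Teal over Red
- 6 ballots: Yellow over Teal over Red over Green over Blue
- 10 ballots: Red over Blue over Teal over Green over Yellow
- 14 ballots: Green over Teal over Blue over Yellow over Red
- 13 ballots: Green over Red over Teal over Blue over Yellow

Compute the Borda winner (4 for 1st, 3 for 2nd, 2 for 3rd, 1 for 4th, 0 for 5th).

Red: 6×4 + 11×1 + 7×0 + 6×2 + 10×4 + 14×0 + 13×3 = 126
Yellow: 6×2 + 11×3 + 7×3 + 6×4 + 10×0 + 14×1 + 13×0 = 104
Blue: 6×3 + 11×2 + 7×4 + 6×0 + 10×3 + 14×2 + 13×1 = 139
Green: 6×1 + 11×0 + 7×2 + 6×1 + 10×1 + 14×4 + 13×4 = 144
Teal: 6×0 + 11×4 + 7×1 + 6×3 + 10×2 + 14×3 + 13×2 = 157

Teal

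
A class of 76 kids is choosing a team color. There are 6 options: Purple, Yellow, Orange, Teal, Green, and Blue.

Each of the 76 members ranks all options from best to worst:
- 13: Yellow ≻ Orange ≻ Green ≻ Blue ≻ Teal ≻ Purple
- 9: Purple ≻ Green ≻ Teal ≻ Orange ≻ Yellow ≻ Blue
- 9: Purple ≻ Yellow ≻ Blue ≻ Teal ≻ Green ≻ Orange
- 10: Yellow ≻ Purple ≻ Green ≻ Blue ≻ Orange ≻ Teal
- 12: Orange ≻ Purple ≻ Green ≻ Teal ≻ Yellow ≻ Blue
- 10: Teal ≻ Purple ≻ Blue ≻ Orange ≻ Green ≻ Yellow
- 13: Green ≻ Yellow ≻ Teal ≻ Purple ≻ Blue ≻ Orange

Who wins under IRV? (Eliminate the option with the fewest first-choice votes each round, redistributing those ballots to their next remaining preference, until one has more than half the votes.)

Purple

Round 1: Purple 18, Yellow 23, Orange 12, Teal 10, Green 13, Blue 0. Blue eliminated.
Round 2: Purple 18, Yellow 23, Orange 12, Teal 10, Green 13. Teal eliminated.
Round 3: Purple 28, Yellow 23, Orange 12, Green 13. Orange eliminated.
Round 4: Purple 40, Yellow 23, Green 13. Purple has a majority (≥39).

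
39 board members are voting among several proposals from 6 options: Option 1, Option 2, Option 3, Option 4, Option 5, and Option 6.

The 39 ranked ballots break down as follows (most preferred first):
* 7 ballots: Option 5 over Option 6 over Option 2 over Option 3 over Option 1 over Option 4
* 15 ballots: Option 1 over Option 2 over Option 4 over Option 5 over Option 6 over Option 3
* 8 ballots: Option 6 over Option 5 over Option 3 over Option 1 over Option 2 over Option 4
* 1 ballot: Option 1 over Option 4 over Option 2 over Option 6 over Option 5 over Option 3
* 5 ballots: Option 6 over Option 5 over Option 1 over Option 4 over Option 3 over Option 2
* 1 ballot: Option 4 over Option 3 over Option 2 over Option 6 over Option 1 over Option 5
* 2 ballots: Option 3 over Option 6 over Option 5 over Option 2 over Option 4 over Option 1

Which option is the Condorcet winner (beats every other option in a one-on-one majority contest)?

Option 5 vs Option 1: 22–17
Option 5 vs Option 2: 22–17
Option 5 vs Option 3: 36–3
Option 5 vs Option 4: 22–17
Option 5 vs Option 6: 22–17
Option 5 beats every other option.

Option 5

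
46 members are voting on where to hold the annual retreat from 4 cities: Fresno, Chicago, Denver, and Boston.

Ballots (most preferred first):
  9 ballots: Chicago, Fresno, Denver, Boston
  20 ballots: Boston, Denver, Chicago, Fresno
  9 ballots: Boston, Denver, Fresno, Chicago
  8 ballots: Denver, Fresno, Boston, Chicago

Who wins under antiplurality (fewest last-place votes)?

Denver

Last-place votes: Fresno 20, Chicago 17, Denver 0, Boston 9.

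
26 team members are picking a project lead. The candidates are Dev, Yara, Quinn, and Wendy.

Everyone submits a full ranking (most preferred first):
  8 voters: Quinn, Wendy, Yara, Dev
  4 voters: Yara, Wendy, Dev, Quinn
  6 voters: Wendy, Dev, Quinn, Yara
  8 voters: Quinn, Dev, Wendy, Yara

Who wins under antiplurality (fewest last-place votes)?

Wendy

Last-place votes: Dev 8, Yara 14, Quinn 4, Wendy 0.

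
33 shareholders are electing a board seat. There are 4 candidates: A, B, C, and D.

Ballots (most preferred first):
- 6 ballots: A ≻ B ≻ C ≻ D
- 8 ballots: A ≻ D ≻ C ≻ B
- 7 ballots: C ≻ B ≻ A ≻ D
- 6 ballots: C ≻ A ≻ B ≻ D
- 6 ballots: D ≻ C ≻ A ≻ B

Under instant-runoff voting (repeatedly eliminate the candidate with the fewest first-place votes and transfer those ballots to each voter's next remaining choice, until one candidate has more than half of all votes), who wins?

C

Round 1: A 14, B 0, C 13, D 6. B eliminated.
Round 2: A 14, C 13, D 6. D eliminated.
Round 3: A 14, C 19. C has a majority (≥17).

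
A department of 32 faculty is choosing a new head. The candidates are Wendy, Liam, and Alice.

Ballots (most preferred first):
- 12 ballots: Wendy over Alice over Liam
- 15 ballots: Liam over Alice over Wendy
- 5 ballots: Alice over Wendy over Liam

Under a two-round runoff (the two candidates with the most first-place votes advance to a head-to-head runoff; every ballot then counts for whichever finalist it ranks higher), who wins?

Round 1 first-place votes: Wendy 12, Liam 15, Alice 5. Liam and Wendy advance.
Runoff: Liam is ranked above Wendy on 15 ballots, Wendy above Liam on 17.

Wendy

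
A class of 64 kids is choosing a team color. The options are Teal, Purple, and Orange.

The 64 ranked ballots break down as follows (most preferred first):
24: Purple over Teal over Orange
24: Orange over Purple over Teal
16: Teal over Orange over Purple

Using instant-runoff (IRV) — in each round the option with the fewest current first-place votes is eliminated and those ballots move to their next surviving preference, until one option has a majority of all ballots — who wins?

Round 1: Teal 16, Purple 24, Orange 24. Teal eliminated.
Round 2: Purple 24, Orange 40. Orange has a majority (≥33).

Orange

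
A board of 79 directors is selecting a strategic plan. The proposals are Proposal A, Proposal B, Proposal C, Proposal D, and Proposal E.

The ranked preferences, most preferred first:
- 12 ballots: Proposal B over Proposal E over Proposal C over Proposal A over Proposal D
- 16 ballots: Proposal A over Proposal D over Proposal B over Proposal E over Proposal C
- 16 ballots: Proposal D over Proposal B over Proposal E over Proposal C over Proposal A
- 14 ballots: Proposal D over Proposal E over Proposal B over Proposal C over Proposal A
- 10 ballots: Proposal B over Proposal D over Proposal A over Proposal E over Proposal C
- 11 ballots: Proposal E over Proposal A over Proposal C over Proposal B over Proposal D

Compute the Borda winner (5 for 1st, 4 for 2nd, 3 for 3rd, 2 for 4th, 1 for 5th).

Proposal B

Proposal A: 12×2 + 16×5 + 16×1 + 14×1 + 10×3 + 11×4 = 208
Proposal B: 12×5 + 16×3 + 16×4 + 14×3 + 10×5 + 11×2 = 286
Proposal C: 12×3 + 16×1 + 16×2 + 14×2 + 10×1 + 11×3 = 155
Proposal D: 12×1 + 16×4 + 16×5 + 14×5 + 10×4 + 11×1 = 277
Proposal E: 12×4 + 16×2 + 16×3 + 14×4 + 10×2 + 11×5 = 259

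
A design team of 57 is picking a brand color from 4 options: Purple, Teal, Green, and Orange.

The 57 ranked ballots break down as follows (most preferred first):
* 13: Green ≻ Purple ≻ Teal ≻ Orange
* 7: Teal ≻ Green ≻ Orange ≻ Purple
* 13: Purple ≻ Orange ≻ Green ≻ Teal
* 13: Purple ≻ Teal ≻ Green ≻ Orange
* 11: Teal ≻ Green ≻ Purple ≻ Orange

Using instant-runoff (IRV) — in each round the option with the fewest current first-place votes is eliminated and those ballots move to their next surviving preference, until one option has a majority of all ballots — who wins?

Round 1: Purple 26, Teal 18, Green 13, Orange 0. Orange eliminated.
Round 2: Purple 26, Teal 18, Green 13. Green eliminated.
Round 3: Purple 39, Teal 18. Purple has a majority (≥29).

Purple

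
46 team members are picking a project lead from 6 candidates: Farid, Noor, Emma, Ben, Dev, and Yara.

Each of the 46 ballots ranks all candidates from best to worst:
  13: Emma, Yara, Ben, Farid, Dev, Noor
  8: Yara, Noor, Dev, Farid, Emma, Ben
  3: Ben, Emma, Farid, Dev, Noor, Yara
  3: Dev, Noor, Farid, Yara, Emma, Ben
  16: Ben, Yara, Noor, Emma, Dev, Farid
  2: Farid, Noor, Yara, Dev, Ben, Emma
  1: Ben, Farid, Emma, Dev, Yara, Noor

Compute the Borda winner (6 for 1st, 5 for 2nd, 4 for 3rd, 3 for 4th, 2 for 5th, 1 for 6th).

Farid: 13×3 + 8×3 + 3×4 + 3×4 + 16×1 + 2×6 + 1×5 = 120
Noor: 13×1 + 8×5 + 3×2 + 3×5 + 16×4 + 2×5 + 1×1 = 149
Emma: 13×6 + 8×2 + 3×5 + 3×2 + 16×3 + 2×1 + 1×4 = 169
Ben: 13×4 + 8×1 + 3×6 + 3×1 + 16×6 + 2×2 + 1×6 = 187
Dev: 13×2 + 8×4 + 3×3 + 3×6 + 16×2 + 2×3 + 1×3 = 126
Yara: 13×5 + 8×6 + 3×1 + 3×3 + 16×5 + 2×4 + 1×2 = 215

Yara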